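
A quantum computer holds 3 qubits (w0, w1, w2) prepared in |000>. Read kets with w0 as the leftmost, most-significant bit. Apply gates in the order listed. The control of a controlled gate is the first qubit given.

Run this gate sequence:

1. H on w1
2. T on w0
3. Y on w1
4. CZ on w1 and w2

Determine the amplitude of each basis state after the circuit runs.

After the circuit, the state carries amplitude -sqrt(2)*I/2 on |000>, sqrt(2)*I/2 on |010>, and 0 on every other basis state.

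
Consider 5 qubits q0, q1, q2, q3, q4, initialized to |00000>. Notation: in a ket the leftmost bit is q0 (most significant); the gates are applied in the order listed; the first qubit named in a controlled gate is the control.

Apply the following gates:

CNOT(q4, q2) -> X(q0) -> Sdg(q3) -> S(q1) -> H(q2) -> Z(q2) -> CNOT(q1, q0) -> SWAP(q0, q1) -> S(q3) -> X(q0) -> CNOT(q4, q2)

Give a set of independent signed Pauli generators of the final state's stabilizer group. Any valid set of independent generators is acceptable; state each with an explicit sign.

The final state is stabilized by the group generated by -IIXII, -ZIIII, -IZIII, +IIIZI, +IIIIZ; other independent generating sets are equally valid.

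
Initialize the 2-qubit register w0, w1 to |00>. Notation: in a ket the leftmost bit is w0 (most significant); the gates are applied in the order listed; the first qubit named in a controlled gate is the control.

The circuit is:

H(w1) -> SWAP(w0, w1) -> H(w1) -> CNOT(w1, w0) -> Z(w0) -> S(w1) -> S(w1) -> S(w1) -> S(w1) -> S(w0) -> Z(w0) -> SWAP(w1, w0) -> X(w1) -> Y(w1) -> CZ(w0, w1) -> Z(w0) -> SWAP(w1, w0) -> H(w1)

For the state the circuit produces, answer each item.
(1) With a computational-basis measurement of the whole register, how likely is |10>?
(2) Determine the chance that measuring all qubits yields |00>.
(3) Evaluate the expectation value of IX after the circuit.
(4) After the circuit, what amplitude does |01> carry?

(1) A full measurement returns |10> with probability 1/2. Key observation: the block from step 6 through step 9 cancels to the identity and can be dropped.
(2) The probability of measuring |00> is 0.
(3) The expectation value of IX is 0.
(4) |01> carries amplitude -sqrt(2)*I/2 in the final state.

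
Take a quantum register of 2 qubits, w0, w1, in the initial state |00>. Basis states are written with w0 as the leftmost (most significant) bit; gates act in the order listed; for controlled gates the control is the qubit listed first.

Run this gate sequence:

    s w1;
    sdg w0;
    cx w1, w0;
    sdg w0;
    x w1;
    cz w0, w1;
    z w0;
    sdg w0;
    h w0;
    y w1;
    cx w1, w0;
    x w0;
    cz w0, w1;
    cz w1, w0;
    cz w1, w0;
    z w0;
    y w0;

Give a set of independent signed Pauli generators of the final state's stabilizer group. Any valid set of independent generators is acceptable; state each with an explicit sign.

One valid set of independent stabilizer generators is +XI, +IZ (any independent generating set of the same group is equally correct).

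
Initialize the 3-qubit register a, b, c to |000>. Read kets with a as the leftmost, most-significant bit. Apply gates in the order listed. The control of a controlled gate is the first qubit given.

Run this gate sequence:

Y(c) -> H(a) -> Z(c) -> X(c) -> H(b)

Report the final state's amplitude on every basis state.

After the circuit, the state carries amplitude -I/2 on |000>, 0 on |001>, -I/2 on |010>, 0 on |011>, -I/2 on |100>, 0 on |101>, -I/2 on |110>, 0 on |111>.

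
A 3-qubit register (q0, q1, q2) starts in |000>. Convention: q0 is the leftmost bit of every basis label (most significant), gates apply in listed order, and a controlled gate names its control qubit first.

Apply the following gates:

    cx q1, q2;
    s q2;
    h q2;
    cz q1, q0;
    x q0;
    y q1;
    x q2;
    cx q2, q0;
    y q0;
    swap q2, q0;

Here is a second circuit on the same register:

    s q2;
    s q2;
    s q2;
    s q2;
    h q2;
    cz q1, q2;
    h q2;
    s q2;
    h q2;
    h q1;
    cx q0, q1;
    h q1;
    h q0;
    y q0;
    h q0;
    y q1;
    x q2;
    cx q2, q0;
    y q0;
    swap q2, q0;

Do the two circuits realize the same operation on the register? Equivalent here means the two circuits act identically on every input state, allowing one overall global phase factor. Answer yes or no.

No — the two circuits implement different unitaries, even allowing a global phase.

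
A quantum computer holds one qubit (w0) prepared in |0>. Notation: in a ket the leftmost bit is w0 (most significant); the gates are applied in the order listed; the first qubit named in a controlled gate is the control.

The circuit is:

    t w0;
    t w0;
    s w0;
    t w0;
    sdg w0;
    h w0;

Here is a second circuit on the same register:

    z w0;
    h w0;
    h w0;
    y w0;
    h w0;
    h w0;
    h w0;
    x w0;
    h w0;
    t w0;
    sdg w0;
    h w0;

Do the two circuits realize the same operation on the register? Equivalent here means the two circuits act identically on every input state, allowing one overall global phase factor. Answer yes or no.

No, they are not equivalent — no single phase factor reconciles the two unitaries.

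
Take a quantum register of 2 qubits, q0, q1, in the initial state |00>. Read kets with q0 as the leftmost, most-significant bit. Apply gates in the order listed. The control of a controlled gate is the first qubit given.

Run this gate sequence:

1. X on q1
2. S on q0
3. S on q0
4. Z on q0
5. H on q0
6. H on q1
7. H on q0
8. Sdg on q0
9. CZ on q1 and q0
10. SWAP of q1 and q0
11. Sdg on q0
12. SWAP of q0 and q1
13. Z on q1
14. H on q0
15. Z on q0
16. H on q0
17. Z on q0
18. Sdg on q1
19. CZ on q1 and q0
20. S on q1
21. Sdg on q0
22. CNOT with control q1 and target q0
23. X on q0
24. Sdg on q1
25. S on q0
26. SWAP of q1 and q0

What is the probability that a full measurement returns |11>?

The probability of measuring |11> is 1/2.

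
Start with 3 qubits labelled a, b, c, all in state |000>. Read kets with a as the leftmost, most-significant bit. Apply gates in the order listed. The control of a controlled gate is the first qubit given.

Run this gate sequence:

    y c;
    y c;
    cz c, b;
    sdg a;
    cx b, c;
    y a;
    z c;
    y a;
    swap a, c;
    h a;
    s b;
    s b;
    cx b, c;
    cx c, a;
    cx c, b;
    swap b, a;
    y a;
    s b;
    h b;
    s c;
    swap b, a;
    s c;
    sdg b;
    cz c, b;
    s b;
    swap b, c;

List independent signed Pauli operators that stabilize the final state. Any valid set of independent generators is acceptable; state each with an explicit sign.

One valid set of independent stabilizer generators is -YII, +IZI, -IIZ (any independent generating set of the same group is equally correct).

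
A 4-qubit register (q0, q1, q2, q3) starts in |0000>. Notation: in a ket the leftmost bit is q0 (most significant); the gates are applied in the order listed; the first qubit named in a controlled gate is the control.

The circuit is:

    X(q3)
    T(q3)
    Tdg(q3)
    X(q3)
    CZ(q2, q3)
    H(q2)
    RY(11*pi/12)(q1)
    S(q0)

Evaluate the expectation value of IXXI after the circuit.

The expectation value of IXXI is -sqrt(2)/4 + sqrt(6)/4. Key observation: gates 1-4 undo each other exactly, leaving only the rest of the circuit to track.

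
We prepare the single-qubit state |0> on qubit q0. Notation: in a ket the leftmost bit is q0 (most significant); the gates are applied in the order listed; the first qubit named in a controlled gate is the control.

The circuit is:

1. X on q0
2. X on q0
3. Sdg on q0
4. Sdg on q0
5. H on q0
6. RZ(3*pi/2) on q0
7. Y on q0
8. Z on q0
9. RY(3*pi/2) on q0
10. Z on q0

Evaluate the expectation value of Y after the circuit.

The expectation value of Y is -1. Key observation: the block from step 1 through step 2 cancels to the identity and can be dropped.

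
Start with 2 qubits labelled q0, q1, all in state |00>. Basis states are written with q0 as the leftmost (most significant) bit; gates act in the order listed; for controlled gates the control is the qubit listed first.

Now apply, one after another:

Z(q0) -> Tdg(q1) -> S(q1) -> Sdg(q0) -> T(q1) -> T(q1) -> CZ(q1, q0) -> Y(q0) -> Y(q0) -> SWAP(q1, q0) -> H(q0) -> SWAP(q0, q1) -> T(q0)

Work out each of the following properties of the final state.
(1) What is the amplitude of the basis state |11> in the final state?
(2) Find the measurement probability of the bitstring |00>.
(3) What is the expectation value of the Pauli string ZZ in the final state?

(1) The final state's coefficient on |11> equals 0.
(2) Outcome |00> occurs with probability 1/2.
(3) In the final state, ZZ has expectation 0.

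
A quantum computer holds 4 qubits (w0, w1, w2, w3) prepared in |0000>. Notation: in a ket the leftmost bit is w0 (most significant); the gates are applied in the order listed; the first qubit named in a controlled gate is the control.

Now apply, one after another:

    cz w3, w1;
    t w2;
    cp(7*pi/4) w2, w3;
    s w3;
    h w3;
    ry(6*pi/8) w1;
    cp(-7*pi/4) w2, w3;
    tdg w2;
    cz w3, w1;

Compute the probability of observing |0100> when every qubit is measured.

The probability of measuring |0100> is sqrt(2)/8 + 1/4.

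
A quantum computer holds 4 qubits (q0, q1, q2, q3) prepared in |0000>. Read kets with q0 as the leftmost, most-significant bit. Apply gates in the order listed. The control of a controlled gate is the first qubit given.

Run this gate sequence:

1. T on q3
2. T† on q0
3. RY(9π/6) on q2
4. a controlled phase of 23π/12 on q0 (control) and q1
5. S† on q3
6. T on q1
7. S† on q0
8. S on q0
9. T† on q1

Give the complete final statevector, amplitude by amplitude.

After the circuit, the state carries amplitude -sqrt(2)/2 on |0000>, sqrt(2)/2 on |0010>, and 0 on every other basis state. Key observation: gates 6-9 undo each other exactly, leaving only the rest of the circuit to track.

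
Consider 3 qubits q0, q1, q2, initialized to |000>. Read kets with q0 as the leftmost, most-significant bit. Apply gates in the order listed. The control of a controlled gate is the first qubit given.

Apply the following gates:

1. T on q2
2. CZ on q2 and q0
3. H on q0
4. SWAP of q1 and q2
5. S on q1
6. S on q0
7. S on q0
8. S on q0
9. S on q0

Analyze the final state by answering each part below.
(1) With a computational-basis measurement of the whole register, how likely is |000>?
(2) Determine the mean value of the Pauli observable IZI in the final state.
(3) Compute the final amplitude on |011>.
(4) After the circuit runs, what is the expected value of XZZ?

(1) Outcome |000> occurs with probability 1/2. Key observation: the block from step 6 through step 9 cancels to the identity and can be dropped.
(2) The observable IZI averages to 1.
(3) |011> carries amplitude 0 in the final state.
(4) In the final state, XZZ has expectation 1.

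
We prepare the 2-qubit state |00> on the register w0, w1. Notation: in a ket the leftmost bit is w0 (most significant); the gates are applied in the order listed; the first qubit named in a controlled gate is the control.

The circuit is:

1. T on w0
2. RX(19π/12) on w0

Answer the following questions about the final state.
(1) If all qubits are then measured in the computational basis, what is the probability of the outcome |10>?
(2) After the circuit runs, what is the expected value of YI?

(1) A full measurement returns |10> with probability -sqrt(6)/8 + sqrt(2)/8 + 1/2.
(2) In the final state, YI has expectation sqrt(2)/4 + sqrt(6)/4.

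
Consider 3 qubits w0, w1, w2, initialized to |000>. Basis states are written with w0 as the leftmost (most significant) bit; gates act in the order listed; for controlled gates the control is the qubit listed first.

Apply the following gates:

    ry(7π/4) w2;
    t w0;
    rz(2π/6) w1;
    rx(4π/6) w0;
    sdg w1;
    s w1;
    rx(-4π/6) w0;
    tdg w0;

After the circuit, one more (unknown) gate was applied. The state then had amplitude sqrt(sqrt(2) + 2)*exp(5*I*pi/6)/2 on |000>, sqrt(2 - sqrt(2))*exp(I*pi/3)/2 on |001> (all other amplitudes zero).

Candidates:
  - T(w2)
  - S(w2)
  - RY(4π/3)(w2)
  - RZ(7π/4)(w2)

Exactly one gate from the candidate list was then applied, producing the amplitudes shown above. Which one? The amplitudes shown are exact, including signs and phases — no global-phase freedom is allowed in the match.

The unique candidate consistent with the amplitudes is S(w2). Key observation: the block from step 4 through step 7 cancels to the identity and can be dropped.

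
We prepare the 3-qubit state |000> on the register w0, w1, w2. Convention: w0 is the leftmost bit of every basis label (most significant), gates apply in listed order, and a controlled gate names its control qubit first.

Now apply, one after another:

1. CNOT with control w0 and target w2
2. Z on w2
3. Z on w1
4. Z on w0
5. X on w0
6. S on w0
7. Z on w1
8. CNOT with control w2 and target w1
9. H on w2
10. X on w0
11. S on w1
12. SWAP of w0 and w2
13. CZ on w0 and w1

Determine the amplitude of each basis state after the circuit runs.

The resulting statevector has amplitude sqrt(2)*I/2 on |000>, sqrt(2)*I/2 on |100>, and 0 on every other basis state.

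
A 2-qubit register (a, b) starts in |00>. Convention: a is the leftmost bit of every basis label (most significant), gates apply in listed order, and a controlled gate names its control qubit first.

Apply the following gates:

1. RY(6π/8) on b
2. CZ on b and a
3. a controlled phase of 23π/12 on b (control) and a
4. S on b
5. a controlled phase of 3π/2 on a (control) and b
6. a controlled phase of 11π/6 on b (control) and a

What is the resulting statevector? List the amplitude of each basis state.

After the circuit, the state carries amplitude sqrt(2 - sqrt(2))/2 on |00>, I*sqrt(sqrt(2) + 2)/2 on |01>, 0 on |10>, 0 on |11>.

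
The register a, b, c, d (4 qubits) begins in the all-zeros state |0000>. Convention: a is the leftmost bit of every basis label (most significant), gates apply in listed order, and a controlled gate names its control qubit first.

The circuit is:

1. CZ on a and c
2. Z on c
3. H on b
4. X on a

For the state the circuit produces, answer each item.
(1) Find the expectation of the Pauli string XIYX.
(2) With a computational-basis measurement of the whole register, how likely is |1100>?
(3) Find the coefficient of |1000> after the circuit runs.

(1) In the final state, XIYX has expectation 0.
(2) Outcome |1100> occurs with probability 1/2.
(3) |1000> carries amplitude sqrt(2)/2 in the final state.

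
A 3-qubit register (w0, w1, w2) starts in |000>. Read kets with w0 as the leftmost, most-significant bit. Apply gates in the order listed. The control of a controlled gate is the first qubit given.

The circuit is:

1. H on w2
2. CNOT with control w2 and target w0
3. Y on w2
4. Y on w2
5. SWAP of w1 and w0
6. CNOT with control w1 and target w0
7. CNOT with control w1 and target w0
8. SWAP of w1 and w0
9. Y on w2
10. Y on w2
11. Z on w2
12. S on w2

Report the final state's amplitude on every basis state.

The resulting statevector has amplitude sqrt(2)/2 on |000>, -sqrt(2)*I/2 on |101>, and 0 on every other basis state.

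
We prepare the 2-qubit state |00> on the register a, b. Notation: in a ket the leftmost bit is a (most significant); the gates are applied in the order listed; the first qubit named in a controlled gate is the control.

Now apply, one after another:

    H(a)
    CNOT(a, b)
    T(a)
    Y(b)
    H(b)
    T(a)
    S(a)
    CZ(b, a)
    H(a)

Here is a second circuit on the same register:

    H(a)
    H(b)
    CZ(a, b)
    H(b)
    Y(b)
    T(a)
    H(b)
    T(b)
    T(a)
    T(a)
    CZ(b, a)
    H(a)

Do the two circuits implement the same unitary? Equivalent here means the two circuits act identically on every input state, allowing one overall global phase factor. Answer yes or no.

No — the two circuits implement different unitaries, even allowing a global phase.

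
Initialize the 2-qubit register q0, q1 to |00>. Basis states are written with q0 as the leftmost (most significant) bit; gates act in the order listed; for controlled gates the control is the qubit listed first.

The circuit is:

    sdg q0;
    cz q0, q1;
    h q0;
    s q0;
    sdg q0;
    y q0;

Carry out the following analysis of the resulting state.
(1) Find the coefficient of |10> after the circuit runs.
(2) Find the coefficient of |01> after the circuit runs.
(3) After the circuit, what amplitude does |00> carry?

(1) The amplitude on |10> is sqrt(2)*I/2.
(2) The final state's coefficient on |01> equals 0.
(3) |00> carries amplitude -sqrt(2)*I/2 in the final state.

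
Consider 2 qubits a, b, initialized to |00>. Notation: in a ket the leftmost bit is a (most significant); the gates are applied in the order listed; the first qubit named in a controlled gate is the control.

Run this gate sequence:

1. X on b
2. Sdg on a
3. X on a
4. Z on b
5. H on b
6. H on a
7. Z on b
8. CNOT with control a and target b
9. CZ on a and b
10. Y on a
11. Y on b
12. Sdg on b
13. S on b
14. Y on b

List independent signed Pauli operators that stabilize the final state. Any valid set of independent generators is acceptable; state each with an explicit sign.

The stabilizer group can be generated by +XZ, -ZX, among other valid generating sets. Key observation: gates 11-14 undo each other exactly, leaving only the rest of the circuit to track.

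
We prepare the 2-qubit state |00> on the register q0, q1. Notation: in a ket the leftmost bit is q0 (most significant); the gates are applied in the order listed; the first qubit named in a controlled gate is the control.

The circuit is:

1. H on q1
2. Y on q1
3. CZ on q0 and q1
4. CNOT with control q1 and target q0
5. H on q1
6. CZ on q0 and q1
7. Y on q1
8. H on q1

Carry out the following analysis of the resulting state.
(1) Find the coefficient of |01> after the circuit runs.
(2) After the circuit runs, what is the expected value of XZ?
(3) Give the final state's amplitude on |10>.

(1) The amplitude on |01> is -sqrt(2)/2.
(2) The expectation value of XZ is 1.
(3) |10> carries amplitude 0 in the final state.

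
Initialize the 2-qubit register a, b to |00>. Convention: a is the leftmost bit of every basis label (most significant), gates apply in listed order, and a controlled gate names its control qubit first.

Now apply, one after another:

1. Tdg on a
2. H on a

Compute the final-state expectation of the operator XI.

The observable XI averages to 1.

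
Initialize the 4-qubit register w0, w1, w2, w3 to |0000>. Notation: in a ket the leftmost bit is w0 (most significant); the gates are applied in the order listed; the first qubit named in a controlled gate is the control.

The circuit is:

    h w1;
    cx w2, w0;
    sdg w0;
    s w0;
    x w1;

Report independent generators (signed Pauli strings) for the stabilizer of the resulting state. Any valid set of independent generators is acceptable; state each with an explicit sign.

The stabilizer group can be generated by +IXII, +ZIII, +IIZI, +IIIZ, among other valid generating sets.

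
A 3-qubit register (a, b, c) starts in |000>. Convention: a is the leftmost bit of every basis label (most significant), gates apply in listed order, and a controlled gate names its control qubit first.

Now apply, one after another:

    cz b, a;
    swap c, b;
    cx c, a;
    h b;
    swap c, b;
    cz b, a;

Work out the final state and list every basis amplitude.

After the circuit, the state carries amplitude sqrt(2)/2 on |000>, sqrt(2)/2 on |001>, and 0 on every other basis state.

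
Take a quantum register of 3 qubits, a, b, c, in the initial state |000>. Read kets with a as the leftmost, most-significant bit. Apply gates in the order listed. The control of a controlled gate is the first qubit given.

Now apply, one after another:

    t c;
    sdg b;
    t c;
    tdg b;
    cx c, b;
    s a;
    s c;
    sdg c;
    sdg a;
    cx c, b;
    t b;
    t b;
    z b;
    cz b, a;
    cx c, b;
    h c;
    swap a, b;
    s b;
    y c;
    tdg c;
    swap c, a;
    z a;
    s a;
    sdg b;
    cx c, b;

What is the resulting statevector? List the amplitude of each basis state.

After the circuit, the state carries amplitude -sqrt(2)*I/2 on |000>, -sqrt(2)*exp(3*I*pi/4)/2 on |100>, and 0 on every other basis state. Key observation: gates 4-11 undo each other exactly, leaving only the rest of the circuit to track.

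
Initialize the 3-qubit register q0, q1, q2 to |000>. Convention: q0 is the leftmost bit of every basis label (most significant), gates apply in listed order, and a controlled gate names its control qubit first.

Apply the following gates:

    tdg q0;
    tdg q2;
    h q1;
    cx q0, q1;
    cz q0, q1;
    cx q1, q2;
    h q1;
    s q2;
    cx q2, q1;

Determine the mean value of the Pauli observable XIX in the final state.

The observable XIX averages to 0.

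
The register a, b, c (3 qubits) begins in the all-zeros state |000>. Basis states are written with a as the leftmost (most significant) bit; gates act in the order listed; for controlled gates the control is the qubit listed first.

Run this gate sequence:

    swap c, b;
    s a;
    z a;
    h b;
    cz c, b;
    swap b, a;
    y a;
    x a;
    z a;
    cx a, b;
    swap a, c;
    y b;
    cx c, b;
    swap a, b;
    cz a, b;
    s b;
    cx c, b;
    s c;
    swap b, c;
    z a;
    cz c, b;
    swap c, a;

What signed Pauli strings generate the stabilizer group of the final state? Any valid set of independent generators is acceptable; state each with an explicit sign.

One valid set of independent stabilizer generators is +XYI, +ZZI, -IIZ (any independent generating set of the same group is equally correct).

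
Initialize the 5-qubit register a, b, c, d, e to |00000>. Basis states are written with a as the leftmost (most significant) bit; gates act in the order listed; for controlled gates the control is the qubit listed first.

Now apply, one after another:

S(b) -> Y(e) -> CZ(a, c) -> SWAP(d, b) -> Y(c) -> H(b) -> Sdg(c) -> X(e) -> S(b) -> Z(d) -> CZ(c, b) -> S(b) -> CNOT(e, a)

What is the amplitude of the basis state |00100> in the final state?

The final state's coefficient on |00100> equals sqrt(2)*I/2.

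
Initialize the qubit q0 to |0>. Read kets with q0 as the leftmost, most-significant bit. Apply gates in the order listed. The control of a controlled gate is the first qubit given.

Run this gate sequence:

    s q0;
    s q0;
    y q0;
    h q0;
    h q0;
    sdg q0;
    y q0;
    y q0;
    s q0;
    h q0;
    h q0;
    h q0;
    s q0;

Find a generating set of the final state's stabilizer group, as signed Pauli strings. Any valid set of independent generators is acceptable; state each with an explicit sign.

One valid set of independent stabilizer generators is -Y (any independent generating set of the same group is equally correct).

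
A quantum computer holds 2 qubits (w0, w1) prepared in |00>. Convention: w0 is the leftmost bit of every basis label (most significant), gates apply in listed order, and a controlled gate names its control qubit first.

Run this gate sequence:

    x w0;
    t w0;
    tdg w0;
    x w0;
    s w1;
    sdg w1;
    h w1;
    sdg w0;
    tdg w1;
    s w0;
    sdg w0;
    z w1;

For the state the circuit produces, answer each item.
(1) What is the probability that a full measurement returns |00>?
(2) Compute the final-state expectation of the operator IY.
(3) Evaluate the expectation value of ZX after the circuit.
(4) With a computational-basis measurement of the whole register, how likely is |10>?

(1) Outcome |00> occurs with probability 1/2. Key observation: gates 1-4 undo each other exactly, leaving only the rest of the circuit to track.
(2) The expectation value of IY is sqrt(2)/2.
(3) In the final state, ZX has expectation -sqrt(2)/2.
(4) Outcome |10> occurs with probability 0.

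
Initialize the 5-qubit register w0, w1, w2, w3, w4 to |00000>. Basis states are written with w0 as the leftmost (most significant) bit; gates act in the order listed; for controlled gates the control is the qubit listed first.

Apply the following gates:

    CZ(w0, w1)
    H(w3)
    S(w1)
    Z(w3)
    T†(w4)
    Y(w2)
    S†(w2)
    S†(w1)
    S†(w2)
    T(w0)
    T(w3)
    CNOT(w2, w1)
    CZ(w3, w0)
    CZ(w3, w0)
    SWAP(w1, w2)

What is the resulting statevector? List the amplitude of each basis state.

After the circuit, the state carries amplitude -sqrt(2)*I/2 on |01100>, sqrt(2)*exp(3*I*pi/4)/2 on |01110>, and 0 on every other basis state. Key observation: steps 13-14 multiply out to the identity, so the circuit reduces to the remaining gates.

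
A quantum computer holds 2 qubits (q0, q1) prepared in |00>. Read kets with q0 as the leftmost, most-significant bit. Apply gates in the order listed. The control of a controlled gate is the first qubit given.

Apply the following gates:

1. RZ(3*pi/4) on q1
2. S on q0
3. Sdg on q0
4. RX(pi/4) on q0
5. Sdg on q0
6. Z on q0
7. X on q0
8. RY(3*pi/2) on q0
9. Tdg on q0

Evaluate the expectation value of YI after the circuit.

The observable YI averages to -1/2.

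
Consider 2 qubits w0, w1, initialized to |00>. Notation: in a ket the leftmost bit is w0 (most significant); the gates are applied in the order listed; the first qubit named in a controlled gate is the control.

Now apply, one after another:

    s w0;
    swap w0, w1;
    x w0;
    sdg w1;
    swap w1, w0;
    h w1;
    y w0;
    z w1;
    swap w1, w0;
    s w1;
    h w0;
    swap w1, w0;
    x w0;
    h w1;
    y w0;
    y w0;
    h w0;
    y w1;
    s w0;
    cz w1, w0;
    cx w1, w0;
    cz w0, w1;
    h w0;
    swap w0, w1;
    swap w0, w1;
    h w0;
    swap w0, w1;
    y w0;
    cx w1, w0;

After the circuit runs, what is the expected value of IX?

The observable IX averages to -1. Key observation: gates 23-26 undo each other exactly, leaving only the rest of the circuit to track.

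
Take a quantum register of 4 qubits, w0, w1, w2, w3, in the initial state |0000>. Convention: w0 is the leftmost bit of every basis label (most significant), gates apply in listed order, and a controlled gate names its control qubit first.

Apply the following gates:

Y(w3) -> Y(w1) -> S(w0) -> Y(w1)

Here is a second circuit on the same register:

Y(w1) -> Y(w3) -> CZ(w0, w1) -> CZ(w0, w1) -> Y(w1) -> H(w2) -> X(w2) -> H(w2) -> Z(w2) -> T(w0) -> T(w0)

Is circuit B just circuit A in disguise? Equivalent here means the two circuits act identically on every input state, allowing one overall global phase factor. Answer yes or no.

Yes — the two circuits implement the same unitary up to a global phase.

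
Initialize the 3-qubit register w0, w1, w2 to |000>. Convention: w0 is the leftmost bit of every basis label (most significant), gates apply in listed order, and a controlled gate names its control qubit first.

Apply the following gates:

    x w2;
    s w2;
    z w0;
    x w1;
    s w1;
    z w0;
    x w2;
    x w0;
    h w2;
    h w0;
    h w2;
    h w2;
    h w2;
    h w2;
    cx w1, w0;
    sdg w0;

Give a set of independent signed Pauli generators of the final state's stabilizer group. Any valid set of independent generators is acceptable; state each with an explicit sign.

The final state is stabilized by the group generated by +YII, +IIX, -IZI; other independent generating sets are equally valid. Key observation: gates 11-14 undo each other exactly, leaving only the rest of the circuit to track.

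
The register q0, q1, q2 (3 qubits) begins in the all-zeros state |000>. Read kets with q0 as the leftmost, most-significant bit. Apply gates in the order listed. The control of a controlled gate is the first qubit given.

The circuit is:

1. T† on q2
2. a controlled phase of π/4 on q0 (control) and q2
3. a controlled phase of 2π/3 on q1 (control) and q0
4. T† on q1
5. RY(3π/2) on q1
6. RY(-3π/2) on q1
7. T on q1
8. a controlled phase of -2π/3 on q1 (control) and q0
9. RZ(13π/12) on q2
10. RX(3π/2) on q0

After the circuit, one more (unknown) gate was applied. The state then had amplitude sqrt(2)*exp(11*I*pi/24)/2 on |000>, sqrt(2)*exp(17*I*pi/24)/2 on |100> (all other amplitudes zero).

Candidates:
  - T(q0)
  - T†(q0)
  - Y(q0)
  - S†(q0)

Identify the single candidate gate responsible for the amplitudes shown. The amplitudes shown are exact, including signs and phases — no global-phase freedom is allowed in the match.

The applied gate was T†(q0). Key observation: steps 3-8 multiply out to the identity, so the circuit reduces to the remaining gates.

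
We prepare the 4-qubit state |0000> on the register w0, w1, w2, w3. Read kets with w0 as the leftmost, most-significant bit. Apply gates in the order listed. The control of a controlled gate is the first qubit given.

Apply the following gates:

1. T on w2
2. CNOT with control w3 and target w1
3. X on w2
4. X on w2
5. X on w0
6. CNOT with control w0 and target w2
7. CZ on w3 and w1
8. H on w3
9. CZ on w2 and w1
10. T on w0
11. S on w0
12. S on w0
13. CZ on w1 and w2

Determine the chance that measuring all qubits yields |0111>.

Outcome |0111> occurs with probability 0.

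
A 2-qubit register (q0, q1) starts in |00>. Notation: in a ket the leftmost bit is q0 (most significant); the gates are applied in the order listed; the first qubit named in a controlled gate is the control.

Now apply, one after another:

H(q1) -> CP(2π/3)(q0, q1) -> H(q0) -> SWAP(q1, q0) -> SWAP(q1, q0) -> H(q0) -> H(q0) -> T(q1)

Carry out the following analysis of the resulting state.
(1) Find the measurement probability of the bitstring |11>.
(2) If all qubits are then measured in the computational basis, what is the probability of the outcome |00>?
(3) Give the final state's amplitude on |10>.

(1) A full measurement returns |11> with probability 1/4. Key observation: steps 3-6 multiply out to the identity, so the circuit reduces to the remaining gates.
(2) The probability of measuring |00> is 1/4.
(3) |10> carries amplitude 1/2 in the final state.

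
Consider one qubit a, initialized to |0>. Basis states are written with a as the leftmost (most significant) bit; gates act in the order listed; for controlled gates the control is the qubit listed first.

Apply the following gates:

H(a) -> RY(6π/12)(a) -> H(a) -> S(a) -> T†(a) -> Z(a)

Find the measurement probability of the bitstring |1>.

A full measurement returns |1> with probability 1/2.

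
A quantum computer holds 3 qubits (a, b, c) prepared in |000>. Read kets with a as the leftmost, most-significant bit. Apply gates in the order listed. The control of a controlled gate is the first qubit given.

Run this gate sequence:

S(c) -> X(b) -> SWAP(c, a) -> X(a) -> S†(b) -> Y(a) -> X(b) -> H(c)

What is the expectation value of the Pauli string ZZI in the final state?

The expectation value of ZZI is 1.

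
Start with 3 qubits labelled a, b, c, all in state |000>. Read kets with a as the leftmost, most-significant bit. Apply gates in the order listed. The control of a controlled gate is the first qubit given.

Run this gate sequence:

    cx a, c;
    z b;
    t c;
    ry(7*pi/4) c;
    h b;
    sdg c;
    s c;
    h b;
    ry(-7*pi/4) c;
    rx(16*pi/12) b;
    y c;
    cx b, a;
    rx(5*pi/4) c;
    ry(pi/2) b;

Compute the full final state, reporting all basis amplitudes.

The resulting statevector has amplitude -sqrt(2*sqrt(2) + 4)/8 on |000>, I*sqrt(4 - 2*sqrt(2))/8 on |001>, -sqrt(2*sqrt(2) + 4)/8 on |010>, I*sqrt(4 - 2*sqrt(2))/8 on |011>, I*sqrt(6*sqrt(2) + 12)/8 on |100>, sqrt(12 - 6*sqrt(2))/8 on |101>, -I*sqrt(6*sqrt(2) + 12)/8 on |110>, -sqrt(12 - 6*sqrt(2))/8 on |111>. Key observation: steps 4-9 multiply out to the identity, so the circuit reduces to the remaining gates.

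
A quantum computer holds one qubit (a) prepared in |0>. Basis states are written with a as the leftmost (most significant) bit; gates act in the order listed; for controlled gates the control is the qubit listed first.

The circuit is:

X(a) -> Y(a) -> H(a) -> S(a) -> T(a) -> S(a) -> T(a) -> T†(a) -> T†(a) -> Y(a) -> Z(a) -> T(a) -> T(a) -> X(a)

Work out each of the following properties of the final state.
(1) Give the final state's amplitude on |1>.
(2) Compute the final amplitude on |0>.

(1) |1> carries amplitude sqrt(2)/2 in the final state.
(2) |0> carries amplitude -sqrt(2)*I/2 in the final state.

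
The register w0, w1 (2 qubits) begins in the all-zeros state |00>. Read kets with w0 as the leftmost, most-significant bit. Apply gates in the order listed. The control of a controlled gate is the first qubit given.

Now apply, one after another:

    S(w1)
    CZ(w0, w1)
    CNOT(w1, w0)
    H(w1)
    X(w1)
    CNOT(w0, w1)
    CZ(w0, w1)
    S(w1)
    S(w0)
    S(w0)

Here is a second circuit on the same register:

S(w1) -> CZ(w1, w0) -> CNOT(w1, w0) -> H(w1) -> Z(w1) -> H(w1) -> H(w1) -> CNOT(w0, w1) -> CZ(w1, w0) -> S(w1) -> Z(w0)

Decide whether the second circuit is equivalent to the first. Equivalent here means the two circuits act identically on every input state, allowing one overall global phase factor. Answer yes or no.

No: there is an input state on which the two circuits produce genuinely different outputs (not merely differing by a phase).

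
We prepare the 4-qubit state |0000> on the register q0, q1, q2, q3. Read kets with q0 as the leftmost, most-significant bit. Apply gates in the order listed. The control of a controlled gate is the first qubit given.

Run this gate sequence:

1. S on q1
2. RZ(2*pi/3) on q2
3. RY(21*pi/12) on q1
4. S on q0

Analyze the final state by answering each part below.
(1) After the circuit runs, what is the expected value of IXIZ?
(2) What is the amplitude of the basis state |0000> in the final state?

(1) The expectation value of IXIZ is -sqrt(2)/2.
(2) The final state's coefficient on |0000> equals sqrt(sqrt(2) + 2)*exp(2*I*pi/3)/2.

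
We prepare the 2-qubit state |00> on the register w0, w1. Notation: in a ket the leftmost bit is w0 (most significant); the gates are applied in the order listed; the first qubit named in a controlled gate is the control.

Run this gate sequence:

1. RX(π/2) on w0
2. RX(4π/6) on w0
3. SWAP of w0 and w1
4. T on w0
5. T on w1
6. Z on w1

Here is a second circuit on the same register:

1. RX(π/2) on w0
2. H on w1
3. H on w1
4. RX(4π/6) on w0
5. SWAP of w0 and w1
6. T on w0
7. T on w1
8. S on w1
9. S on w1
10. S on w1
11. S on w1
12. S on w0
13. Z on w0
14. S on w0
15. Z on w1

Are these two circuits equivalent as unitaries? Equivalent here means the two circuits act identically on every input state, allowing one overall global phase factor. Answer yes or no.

Yes, they are equivalent — the unitaries differ by at most a global phase.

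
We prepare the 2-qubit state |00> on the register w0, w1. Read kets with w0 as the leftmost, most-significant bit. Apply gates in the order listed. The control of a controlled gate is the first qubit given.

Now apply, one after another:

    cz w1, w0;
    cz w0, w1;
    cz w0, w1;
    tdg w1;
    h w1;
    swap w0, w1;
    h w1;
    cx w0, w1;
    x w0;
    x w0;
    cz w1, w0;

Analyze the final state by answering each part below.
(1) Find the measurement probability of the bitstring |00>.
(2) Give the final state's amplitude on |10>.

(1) A full measurement returns |00> with probability 1/4.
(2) The amplitude on |10> is 1/2.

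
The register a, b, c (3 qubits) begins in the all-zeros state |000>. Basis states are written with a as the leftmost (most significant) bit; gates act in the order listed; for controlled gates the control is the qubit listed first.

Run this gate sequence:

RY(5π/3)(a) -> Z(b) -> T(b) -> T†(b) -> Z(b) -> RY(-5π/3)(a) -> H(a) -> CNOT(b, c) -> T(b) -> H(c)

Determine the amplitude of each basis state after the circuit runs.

After the circuit, the state carries amplitude 1/2 on |000>, 1/2 on |001>, 0 on |010>, 0 on |011>, 1/2 on |100>, 1/2 on |101>, 0 on |110>, 0 on |111>. Key observation: the block from step 1 through step 6 cancels to the identity and can be dropped.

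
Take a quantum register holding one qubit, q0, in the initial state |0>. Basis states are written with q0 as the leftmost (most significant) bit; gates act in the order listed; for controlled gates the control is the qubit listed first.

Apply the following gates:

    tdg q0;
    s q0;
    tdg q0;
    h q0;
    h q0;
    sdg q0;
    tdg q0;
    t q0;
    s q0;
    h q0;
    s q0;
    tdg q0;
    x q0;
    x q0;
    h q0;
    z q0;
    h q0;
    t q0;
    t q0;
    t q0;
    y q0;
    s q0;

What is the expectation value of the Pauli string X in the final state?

The observable X averages to -1.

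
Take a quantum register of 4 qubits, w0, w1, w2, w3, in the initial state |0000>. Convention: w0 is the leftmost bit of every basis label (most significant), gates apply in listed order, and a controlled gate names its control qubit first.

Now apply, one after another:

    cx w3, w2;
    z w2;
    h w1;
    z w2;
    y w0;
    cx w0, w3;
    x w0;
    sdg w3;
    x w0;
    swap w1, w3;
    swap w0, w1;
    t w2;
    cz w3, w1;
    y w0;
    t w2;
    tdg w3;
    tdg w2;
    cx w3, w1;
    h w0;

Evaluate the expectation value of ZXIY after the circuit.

In the final state, ZXIY has expectation 0.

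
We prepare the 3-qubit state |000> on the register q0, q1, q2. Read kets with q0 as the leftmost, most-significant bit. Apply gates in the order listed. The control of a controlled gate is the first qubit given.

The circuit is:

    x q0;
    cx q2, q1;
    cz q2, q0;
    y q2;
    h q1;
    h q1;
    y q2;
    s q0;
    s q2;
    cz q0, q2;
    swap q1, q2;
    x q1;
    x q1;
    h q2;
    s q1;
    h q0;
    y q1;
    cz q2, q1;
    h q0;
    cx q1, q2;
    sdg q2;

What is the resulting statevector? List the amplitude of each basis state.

The final amplitudes are sqrt(2)/2 on |110>, sqrt(2)*I/2 on |111>, and 0 on every other basis state. Key observation: the block from step 4 through step 7 cancels to the identity and can be dropped.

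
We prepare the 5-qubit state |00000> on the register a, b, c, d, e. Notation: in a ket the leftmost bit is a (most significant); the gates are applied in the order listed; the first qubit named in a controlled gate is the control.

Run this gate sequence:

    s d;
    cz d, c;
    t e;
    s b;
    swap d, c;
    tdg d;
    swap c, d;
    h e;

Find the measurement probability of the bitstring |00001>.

A full measurement returns |00001> with probability 1/2.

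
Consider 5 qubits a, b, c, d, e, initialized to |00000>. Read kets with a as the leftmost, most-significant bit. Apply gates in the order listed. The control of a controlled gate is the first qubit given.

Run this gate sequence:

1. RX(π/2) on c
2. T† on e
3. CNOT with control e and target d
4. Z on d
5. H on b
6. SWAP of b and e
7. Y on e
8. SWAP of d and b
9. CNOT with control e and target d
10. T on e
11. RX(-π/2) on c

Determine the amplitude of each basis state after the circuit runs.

After the circuit, the state carries amplitude -sqrt(2)*I/2 on |00000>, sqrt(2)*exp(3*I*pi/4)/2 on |00011>, and 0 on every other basis state.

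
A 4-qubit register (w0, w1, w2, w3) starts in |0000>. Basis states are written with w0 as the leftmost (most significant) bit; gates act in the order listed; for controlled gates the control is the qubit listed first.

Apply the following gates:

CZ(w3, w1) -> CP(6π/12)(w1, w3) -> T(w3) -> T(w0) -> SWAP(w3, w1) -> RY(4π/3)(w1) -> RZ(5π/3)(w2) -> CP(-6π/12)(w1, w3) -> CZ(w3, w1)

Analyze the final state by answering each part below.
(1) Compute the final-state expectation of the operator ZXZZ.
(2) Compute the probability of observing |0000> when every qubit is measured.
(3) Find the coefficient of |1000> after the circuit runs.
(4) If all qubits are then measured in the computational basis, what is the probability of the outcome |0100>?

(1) In the final state, ZXZZ has expectation -sqrt(3)/2.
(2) Outcome |0000> occurs with probability 1/4.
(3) |1000> carries amplitude 0 in the final state.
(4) The probability of measuring |0100> is 3/4.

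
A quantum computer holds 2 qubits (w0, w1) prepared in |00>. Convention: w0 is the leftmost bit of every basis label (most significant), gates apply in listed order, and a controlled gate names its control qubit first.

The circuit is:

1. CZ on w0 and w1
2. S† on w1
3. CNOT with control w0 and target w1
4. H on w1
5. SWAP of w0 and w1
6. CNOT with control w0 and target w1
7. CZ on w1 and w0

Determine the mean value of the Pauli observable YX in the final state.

The expectation value of YX is 0.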